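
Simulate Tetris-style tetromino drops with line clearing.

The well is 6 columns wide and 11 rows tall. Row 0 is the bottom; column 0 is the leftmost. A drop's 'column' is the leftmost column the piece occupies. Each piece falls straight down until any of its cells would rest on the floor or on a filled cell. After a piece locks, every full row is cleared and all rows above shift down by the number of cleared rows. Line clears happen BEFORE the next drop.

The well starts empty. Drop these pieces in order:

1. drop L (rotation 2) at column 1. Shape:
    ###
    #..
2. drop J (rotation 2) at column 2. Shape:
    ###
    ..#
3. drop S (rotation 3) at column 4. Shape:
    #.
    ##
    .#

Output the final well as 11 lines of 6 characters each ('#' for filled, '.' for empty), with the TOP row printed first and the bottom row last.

Answer: ......
......
......
......
......
......
....#.
....##
..####
.####.
.#....

Derivation:
Drop 1: L rot2 at col 1 lands with bottom-row=0; cleared 0 line(s) (total 0); column heights now [0 2 2 2 0 0], max=2
Drop 2: J rot2 at col 2 lands with bottom-row=1; cleared 0 line(s) (total 0); column heights now [0 2 3 3 3 0], max=3
Drop 3: S rot3 at col 4 lands with bottom-row=2; cleared 0 line(s) (total 0); column heights now [0 2 3 3 5 4], max=5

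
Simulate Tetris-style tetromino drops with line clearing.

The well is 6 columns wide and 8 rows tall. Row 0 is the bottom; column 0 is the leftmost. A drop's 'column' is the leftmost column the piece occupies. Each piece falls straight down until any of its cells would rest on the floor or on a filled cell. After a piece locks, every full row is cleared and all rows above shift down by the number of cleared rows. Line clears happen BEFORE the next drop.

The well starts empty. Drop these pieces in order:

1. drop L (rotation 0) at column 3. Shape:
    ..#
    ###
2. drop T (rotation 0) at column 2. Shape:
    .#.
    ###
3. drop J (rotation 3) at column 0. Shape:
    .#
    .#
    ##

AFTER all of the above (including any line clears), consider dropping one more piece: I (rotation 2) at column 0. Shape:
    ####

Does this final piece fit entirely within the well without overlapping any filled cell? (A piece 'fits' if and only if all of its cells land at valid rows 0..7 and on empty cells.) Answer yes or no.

Answer: yes

Derivation:
Drop 1: L rot0 at col 3 lands with bottom-row=0; cleared 0 line(s) (total 0); column heights now [0 0 0 1 1 2], max=2
Drop 2: T rot0 at col 2 lands with bottom-row=1; cleared 0 line(s) (total 0); column heights now [0 0 2 3 2 2], max=3
Drop 3: J rot3 at col 0 lands with bottom-row=0; cleared 0 line(s) (total 0); column heights now [1 3 2 3 2 2], max=3
Test piece I rot2 at col 0 (width 4): heights before test = [1 3 2 3 2 2]; fits = True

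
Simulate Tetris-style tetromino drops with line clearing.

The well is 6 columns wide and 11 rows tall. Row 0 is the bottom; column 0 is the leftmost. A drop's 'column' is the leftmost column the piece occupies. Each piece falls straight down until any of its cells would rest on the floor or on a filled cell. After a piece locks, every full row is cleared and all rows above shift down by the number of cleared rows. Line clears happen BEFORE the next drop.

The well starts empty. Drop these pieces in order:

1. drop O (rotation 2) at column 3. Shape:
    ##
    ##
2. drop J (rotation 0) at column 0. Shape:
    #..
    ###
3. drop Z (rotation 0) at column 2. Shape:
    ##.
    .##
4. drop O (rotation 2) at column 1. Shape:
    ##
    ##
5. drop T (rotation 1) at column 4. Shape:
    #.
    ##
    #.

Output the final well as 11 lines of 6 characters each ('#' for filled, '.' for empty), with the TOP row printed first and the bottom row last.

Drop 1: O rot2 at col 3 lands with bottom-row=0; cleared 0 line(s) (total 0); column heights now [0 0 0 2 2 0], max=2
Drop 2: J rot0 at col 0 lands with bottom-row=0; cleared 0 line(s) (total 0); column heights now [2 1 1 2 2 0], max=2
Drop 3: Z rot0 at col 2 lands with bottom-row=2; cleared 0 line(s) (total 0); column heights now [2 1 4 4 3 0], max=4
Drop 4: O rot2 at col 1 lands with bottom-row=4; cleared 0 line(s) (total 0); column heights now [2 6 6 4 3 0], max=6
Drop 5: T rot1 at col 4 lands with bottom-row=3; cleared 0 line(s) (total 0); column heights now [2 6 6 4 6 5], max=6

Answer: ......
......
......
......
......
.##.#.
.##.##
..###.
...##.
#..##.
#####.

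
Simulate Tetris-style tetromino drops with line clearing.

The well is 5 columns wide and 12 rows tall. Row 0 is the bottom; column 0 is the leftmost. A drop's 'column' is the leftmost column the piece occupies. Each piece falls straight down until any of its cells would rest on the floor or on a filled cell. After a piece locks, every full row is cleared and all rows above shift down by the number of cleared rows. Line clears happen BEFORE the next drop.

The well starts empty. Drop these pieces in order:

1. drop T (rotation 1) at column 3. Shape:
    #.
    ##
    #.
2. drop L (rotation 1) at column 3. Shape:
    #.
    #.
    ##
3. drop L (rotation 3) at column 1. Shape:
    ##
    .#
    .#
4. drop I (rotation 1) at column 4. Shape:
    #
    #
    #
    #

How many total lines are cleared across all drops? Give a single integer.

Answer: 0

Derivation:
Drop 1: T rot1 at col 3 lands with bottom-row=0; cleared 0 line(s) (total 0); column heights now [0 0 0 3 2], max=3
Drop 2: L rot1 at col 3 lands with bottom-row=3; cleared 0 line(s) (total 0); column heights now [0 0 0 6 4], max=6
Drop 3: L rot3 at col 1 lands with bottom-row=0; cleared 0 line(s) (total 0); column heights now [0 3 3 6 4], max=6
Drop 4: I rot1 at col 4 lands with bottom-row=4; cleared 0 line(s) (total 0); column heights now [0 3 3 6 8], max=8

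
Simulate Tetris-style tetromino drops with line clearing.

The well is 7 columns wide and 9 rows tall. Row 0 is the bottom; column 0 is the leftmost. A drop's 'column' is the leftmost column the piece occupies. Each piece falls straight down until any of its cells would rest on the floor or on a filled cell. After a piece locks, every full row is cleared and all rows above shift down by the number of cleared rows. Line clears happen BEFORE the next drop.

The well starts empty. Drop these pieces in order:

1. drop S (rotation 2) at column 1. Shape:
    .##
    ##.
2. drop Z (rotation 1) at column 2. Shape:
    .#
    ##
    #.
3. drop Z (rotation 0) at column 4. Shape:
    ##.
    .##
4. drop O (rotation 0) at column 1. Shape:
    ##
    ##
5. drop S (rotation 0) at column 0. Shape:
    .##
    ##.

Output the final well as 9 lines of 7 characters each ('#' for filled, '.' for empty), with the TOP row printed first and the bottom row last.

Drop 1: S rot2 at col 1 lands with bottom-row=0; cleared 0 line(s) (total 0); column heights now [0 1 2 2 0 0 0], max=2
Drop 2: Z rot1 at col 2 lands with bottom-row=2; cleared 0 line(s) (total 0); column heights now [0 1 4 5 0 0 0], max=5
Drop 3: Z rot0 at col 4 lands with bottom-row=0; cleared 0 line(s) (total 0); column heights now [0 1 4 5 2 2 1], max=5
Drop 4: O rot0 at col 1 lands with bottom-row=4; cleared 0 line(s) (total 0); column heights now [0 6 6 5 2 2 1], max=6
Drop 5: S rot0 at col 0 lands with bottom-row=6; cleared 0 line(s) (total 0); column heights now [7 8 8 5 2 2 1], max=8

Answer: .......
.##....
##.....
.##....
.###...
..##...
..#....
..####.
.##..##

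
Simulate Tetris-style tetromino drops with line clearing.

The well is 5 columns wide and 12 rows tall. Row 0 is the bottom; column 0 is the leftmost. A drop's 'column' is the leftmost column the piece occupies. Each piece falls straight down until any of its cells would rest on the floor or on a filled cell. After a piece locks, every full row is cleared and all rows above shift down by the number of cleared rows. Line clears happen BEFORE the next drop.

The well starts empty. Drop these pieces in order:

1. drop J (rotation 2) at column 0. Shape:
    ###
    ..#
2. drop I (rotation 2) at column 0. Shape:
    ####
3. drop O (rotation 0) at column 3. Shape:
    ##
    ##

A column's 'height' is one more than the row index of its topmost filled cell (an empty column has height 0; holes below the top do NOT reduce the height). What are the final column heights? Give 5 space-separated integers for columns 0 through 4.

Drop 1: J rot2 at col 0 lands with bottom-row=0; cleared 0 line(s) (total 0); column heights now [2 2 2 0 0], max=2
Drop 2: I rot2 at col 0 lands with bottom-row=2; cleared 0 line(s) (total 0); column heights now [3 3 3 3 0], max=3
Drop 3: O rot0 at col 3 lands with bottom-row=3; cleared 0 line(s) (total 0); column heights now [3 3 3 5 5], max=5

Answer: 3 3 3 5 5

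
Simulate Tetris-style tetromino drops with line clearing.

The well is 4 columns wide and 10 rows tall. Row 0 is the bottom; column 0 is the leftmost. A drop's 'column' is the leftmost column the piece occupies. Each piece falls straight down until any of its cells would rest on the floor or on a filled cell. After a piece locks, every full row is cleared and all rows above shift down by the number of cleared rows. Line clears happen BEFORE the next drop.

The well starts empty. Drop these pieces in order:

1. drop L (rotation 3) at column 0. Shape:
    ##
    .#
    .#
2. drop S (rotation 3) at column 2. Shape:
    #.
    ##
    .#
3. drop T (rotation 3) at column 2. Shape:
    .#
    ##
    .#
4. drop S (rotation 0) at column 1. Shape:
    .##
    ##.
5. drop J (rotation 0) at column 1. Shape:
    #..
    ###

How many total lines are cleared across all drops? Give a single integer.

Drop 1: L rot3 at col 0 lands with bottom-row=0; cleared 0 line(s) (total 0); column heights now [3 3 0 0], max=3
Drop 2: S rot3 at col 2 lands with bottom-row=0; cleared 0 line(s) (total 0); column heights now [3 3 3 2], max=3
Drop 3: T rot3 at col 2 lands with bottom-row=2; cleared 1 line(s) (total 1); column heights now [0 2 3 4], max=4
Drop 4: S rot0 at col 1 lands with bottom-row=3; cleared 0 line(s) (total 1); column heights now [0 4 5 5], max=5
Drop 5: J rot0 at col 1 lands with bottom-row=5; cleared 0 line(s) (total 1); column heights now [0 7 6 6], max=7

Answer: 1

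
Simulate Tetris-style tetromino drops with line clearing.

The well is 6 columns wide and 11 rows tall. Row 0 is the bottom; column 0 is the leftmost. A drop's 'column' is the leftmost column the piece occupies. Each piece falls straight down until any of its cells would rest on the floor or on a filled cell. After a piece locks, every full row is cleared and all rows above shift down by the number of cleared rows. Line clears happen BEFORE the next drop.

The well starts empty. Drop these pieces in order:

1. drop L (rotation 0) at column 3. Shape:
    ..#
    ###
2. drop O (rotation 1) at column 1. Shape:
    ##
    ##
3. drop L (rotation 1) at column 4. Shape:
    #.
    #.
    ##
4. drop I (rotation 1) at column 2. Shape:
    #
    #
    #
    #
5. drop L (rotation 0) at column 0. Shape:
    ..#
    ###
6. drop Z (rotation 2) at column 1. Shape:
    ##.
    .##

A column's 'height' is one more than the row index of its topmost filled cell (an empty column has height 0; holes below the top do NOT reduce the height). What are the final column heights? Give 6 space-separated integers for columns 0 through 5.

Drop 1: L rot0 at col 3 lands with bottom-row=0; cleared 0 line(s) (total 0); column heights now [0 0 0 1 1 2], max=2
Drop 2: O rot1 at col 1 lands with bottom-row=0; cleared 0 line(s) (total 0); column heights now [0 2 2 1 1 2], max=2
Drop 3: L rot1 at col 4 lands with bottom-row=2; cleared 0 line(s) (total 0); column heights now [0 2 2 1 5 3], max=5
Drop 4: I rot1 at col 2 lands with bottom-row=2; cleared 0 line(s) (total 0); column heights now [0 2 6 1 5 3], max=6
Drop 5: L rot0 at col 0 lands with bottom-row=6; cleared 0 line(s) (total 0); column heights now [7 7 8 1 5 3], max=8
Drop 6: Z rot2 at col 1 lands with bottom-row=8; cleared 0 line(s) (total 0); column heights now [7 10 10 9 5 3], max=10

Answer: 7 10 10 9 5 3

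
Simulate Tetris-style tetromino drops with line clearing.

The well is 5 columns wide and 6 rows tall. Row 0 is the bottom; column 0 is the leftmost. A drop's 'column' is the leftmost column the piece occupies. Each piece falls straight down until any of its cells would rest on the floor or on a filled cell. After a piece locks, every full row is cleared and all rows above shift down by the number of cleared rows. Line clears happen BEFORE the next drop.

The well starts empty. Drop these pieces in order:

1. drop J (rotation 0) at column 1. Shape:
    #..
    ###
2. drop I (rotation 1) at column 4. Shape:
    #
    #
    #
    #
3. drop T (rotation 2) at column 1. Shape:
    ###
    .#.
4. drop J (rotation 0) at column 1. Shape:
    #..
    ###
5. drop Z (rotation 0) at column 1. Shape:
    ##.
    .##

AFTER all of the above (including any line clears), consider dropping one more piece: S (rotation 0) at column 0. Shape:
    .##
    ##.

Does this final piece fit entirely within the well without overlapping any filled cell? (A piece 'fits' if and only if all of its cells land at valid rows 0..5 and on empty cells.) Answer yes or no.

Drop 1: J rot0 at col 1 lands with bottom-row=0; cleared 0 line(s) (total 0); column heights now [0 2 1 1 0], max=2
Drop 2: I rot1 at col 4 lands with bottom-row=0; cleared 0 line(s) (total 0); column heights now [0 2 1 1 4], max=4
Drop 3: T rot2 at col 1 lands with bottom-row=1; cleared 0 line(s) (total 0); column heights now [0 3 3 3 4], max=4
Drop 4: J rot0 at col 1 lands with bottom-row=3; cleared 0 line(s) (total 0); column heights now [0 5 4 4 4], max=5
Drop 5: Z rot0 at col 1 lands with bottom-row=4; cleared 0 line(s) (total 0); column heights now [0 6 6 5 4], max=6
Test piece S rot0 at col 0 (width 3): heights before test = [0 6 6 5 4]; fits = False

Answer: no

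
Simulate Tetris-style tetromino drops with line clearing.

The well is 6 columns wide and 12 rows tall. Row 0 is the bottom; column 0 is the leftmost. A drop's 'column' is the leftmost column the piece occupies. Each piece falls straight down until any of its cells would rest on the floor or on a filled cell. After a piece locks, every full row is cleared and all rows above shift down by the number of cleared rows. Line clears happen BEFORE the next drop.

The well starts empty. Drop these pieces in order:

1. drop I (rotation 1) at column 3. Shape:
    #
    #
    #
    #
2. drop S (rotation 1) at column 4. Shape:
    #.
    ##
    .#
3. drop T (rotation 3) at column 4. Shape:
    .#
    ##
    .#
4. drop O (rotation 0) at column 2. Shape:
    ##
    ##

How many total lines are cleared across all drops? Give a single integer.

Answer: 0

Derivation:
Drop 1: I rot1 at col 3 lands with bottom-row=0; cleared 0 line(s) (total 0); column heights now [0 0 0 4 0 0], max=4
Drop 2: S rot1 at col 4 lands with bottom-row=0; cleared 0 line(s) (total 0); column heights now [0 0 0 4 3 2], max=4
Drop 3: T rot3 at col 4 lands with bottom-row=2; cleared 0 line(s) (total 0); column heights now [0 0 0 4 4 5], max=5
Drop 4: O rot0 at col 2 lands with bottom-row=4; cleared 0 line(s) (total 0); column heights now [0 0 6 6 4 5], max=6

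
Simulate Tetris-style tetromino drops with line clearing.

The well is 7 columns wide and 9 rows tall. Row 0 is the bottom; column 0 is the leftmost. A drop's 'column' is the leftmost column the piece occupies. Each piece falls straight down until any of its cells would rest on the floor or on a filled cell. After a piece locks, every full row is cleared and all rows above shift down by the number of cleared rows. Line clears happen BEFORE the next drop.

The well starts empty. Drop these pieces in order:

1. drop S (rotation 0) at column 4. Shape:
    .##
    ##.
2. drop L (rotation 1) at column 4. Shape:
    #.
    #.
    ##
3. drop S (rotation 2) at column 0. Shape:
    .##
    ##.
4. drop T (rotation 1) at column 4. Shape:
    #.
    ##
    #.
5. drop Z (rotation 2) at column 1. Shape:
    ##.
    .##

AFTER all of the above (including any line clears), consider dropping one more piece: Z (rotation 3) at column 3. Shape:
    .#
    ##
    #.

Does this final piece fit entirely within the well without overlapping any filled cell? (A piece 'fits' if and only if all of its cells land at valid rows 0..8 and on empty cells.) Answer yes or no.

Drop 1: S rot0 at col 4 lands with bottom-row=0; cleared 0 line(s) (total 0); column heights now [0 0 0 0 1 2 2], max=2
Drop 2: L rot1 at col 4 lands with bottom-row=2; cleared 0 line(s) (total 0); column heights now [0 0 0 0 5 3 2], max=5
Drop 3: S rot2 at col 0 lands with bottom-row=0; cleared 0 line(s) (total 0); column heights now [1 2 2 0 5 3 2], max=5
Drop 4: T rot1 at col 4 lands with bottom-row=5; cleared 0 line(s) (total 0); column heights now [1 2 2 0 8 7 2], max=8
Drop 5: Z rot2 at col 1 lands with bottom-row=2; cleared 0 line(s) (total 0); column heights now [1 4 4 3 8 7 2], max=8
Test piece Z rot3 at col 3 (width 2): heights before test = [1 4 4 3 8 7 2]; fits = False

Answer: no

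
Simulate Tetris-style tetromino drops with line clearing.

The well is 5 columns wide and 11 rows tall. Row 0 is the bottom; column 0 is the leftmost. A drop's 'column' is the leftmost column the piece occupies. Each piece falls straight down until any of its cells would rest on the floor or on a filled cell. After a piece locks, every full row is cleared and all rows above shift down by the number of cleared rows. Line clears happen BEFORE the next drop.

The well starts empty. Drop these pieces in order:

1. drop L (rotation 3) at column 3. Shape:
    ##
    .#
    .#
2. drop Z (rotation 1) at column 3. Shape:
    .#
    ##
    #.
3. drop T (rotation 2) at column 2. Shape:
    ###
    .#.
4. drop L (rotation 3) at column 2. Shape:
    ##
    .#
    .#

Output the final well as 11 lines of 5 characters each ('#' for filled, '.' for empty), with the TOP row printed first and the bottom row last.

Drop 1: L rot3 at col 3 lands with bottom-row=0; cleared 0 line(s) (total 0); column heights now [0 0 0 3 3], max=3
Drop 2: Z rot1 at col 3 lands with bottom-row=3; cleared 0 line(s) (total 0); column heights now [0 0 0 5 6], max=6
Drop 3: T rot2 at col 2 lands with bottom-row=5; cleared 0 line(s) (total 0); column heights now [0 0 7 7 7], max=7
Drop 4: L rot3 at col 2 lands with bottom-row=7; cleared 0 line(s) (total 0); column heights now [0 0 10 10 7], max=10

Answer: .....
..##.
...#.
...#.
..###
...##
...##
...#.
...##
....#
....#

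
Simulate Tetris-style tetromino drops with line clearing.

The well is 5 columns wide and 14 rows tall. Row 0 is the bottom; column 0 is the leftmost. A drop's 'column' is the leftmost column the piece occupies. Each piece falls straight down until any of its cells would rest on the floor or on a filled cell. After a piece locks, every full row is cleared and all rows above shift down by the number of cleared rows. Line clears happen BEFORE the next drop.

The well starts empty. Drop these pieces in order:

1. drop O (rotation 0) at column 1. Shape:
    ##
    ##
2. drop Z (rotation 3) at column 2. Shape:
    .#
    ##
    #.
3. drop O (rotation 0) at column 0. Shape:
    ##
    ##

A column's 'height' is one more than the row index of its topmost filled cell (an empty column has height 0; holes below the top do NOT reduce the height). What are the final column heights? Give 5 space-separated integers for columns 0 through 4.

Answer: 4 4 4 5 0

Derivation:
Drop 1: O rot0 at col 1 lands with bottom-row=0; cleared 0 line(s) (total 0); column heights now [0 2 2 0 0], max=2
Drop 2: Z rot3 at col 2 lands with bottom-row=2; cleared 0 line(s) (total 0); column heights now [0 2 4 5 0], max=5
Drop 3: O rot0 at col 0 lands with bottom-row=2; cleared 0 line(s) (total 0); column heights now [4 4 4 5 0], max=5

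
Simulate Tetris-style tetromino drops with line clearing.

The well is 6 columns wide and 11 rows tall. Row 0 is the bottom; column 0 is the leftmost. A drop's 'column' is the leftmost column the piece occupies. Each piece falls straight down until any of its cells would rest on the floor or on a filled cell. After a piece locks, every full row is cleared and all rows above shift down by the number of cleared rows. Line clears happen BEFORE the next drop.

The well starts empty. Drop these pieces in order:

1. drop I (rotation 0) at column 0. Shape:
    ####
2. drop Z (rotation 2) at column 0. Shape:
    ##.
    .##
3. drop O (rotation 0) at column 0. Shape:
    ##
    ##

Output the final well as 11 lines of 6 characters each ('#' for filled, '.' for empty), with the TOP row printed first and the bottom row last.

Answer: ......
......
......
......
......
......
##....
##....
##....
.##...
####..

Derivation:
Drop 1: I rot0 at col 0 lands with bottom-row=0; cleared 0 line(s) (total 0); column heights now [1 1 1 1 0 0], max=1
Drop 2: Z rot2 at col 0 lands with bottom-row=1; cleared 0 line(s) (total 0); column heights now [3 3 2 1 0 0], max=3
Drop 3: O rot0 at col 0 lands with bottom-row=3; cleared 0 line(s) (total 0); column heights now [5 5 2 1 0 0], max=5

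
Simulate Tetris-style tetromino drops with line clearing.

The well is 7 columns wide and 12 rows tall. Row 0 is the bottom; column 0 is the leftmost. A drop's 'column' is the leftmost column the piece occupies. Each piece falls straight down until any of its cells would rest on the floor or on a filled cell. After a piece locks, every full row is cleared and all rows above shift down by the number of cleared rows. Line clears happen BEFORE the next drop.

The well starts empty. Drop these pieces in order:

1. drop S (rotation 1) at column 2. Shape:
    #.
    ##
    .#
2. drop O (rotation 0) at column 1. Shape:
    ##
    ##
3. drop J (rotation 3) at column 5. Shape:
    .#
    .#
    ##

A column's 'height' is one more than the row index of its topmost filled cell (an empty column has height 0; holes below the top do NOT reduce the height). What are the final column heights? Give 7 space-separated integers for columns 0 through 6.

Answer: 0 5 5 2 0 1 3

Derivation:
Drop 1: S rot1 at col 2 lands with bottom-row=0; cleared 0 line(s) (total 0); column heights now [0 0 3 2 0 0 0], max=3
Drop 2: O rot0 at col 1 lands with bottom-row=3; cleared 0 line(s) (total 0); column heights now [0 5 5 2 0 0 0], max=5
Drop 3: J rot3 at col 5 lands with bottom-row=0; cleared 0 line(s) (total 0); column heights now [0 5 5 2 0 1 3], max=5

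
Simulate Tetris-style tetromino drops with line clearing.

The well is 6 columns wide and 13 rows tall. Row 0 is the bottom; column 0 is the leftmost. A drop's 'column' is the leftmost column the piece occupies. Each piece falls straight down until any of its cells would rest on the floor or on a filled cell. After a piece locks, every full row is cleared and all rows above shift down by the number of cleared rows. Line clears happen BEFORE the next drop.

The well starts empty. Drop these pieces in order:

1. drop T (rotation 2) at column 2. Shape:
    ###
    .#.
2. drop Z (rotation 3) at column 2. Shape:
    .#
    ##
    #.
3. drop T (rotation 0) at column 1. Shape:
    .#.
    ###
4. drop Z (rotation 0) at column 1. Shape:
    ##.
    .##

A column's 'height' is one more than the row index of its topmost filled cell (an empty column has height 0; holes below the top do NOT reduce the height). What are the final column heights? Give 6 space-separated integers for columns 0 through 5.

Answer: 0 9 9 8 2 0

Derivation:
Drop 1: T rot2 at col 2 lands with bottom-row=0; cleared 0 line(s) (total 0); column heights now [0 0 2 2 2 0], max=2
Drop 2: Z rot3 at col 2 lands with bottom-row=2; cleared 0 line(s) (total 0); column heights now [0 0 4 5 2 0], max=5
Drop 3: T rot0 at col 1 lands with bottom-row=5; cleared 0 line(s) (total 0); column heights now [0 6 7 6 2 0], max=7
Drop 4: Z rot0 at col 1 lands with bottom-row=7; cleared 0 line(s) (total 0); column heights now [0 9 9 8 2 0], max=9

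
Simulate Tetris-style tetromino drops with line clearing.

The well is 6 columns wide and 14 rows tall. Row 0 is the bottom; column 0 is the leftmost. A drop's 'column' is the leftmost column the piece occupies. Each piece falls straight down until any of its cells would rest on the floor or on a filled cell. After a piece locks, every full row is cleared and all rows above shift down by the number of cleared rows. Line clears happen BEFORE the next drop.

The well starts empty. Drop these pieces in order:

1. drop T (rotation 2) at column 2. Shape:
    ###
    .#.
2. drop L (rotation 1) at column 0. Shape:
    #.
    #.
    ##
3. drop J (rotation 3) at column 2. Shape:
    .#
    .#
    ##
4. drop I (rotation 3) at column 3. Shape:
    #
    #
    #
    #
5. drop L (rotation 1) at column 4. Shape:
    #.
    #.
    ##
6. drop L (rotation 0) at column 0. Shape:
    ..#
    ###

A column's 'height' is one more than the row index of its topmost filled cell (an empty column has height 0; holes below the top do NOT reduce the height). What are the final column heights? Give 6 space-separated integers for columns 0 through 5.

Drop 1: T rot2 at col 2 lands with bottom-row=0; cleared 0 line(s) (total 0); column heights now [0 0 2 2 2 0], max=2
Drop 2: L rot1 at col 0 lands with bottom-row=0; cleared 0 line(s) (total 0); column heights now [3 1 2 2 2 0], max=3
Drop 3: J rot3 at col 2 lands with bottom-row=2; cleared 0 line(s) (total 0); column heights now [3 1 3 5 2 0], max=5
Drop 4: I rot3 at col 3 lands with bottom-row=5; cleared 0 line(s) (total 0); column heights now [3 1 3 9 2 0], max=9
Drop 5: L rot1 at col 4 lands with bottom-row=2; cleared 0 line(s) (total 0); column heights now [3 1 3 9 5 3], max=9
Drop 6: L rot0 at col 0 lands with bottom-row=3; cleared 0 line(s) (total 0); column heights now [4 4 5 9 5 3], max=9

Answer: 4 4 5 9 5 3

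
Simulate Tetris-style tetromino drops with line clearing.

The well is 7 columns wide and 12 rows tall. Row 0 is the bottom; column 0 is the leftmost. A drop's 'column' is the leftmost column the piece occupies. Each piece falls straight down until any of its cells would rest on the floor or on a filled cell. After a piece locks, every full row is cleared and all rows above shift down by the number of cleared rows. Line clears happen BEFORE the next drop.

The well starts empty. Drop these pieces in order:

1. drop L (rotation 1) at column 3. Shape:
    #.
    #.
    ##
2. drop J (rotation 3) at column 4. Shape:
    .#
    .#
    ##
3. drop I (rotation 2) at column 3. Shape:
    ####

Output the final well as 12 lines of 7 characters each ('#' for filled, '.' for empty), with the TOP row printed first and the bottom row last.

Answer: .......
.......
.......
.......
.......
.......
.......
...####
.....#.
...#.#.
...###.
...##..

Derivation:
Drop 1: L rot1 at col 3 lands with bottom-row=0; cleared 0 line(s) (total 0); column heights now [0 0 0 3 1 0 0], max=3
Drop 2: J rot3 at col 4 lands with bottom-row=1; cleared 0 line(s) (total 0); column heights now [0 0 0 3 2 4 0], max=4
Drop 3: I rot2 at col 3 lands with bottom-row=4; cleared 0 line(s) (total 0); column heights now [0 0 0 5 5 5 5], max=5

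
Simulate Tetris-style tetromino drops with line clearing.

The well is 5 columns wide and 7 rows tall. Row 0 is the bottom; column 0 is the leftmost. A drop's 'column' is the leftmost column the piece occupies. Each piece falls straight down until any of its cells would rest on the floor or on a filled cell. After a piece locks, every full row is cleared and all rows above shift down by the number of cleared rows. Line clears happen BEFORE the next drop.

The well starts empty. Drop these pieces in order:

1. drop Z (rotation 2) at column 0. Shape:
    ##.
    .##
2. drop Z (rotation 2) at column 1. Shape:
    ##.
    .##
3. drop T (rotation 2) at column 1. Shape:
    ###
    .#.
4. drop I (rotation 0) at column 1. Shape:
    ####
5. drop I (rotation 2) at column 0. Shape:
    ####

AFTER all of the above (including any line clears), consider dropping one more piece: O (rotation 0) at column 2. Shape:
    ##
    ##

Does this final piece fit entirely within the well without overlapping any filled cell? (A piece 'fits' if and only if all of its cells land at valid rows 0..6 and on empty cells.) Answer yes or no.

Answer: no

Derivation:
Drop 1: Z rot2 at col 0 lands with bottom-row=0; cleared 0 line(s) (total 0); column heights now [2 2 1 0 0], max=2
Drop 2: Z rot2 at col 1 lands with bottom-row=1; cleared 0 line(s) (total 0); column heights now [2 3 3 2 0], max=3
Drop 3: T rot2 at col 1 lands with bottom-row=3; cleared 0 line(s) (total 0); column heights now [2 5 5 5 0], max=5
Drop 4: I rot0 at col 1 lands with bottom-row=5; cleared 0 line(s) (total 0); column heights now [2 6 6 6 6], max=6
Drop 5: I rot2 at col 0 lands with bottom-row=6; cleared 0 line(s) (total 0); column heights now [7 7 7 7 6], max=7
Test piece O rot0 at col 2 (width 2): heights before test = [7 7 7 7 6]; fits = False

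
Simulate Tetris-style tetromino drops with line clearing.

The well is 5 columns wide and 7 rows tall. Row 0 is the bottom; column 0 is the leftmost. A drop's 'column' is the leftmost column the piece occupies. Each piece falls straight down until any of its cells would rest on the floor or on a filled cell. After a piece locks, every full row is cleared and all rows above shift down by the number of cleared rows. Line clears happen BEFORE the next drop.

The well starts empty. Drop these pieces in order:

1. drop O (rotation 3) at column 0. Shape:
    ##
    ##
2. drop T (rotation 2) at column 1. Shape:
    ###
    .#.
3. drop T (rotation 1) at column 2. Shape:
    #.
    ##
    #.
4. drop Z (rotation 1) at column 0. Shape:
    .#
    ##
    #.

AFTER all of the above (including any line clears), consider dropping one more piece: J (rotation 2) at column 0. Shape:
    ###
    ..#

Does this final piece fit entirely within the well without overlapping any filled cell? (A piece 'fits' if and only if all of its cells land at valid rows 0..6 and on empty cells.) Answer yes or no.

Drop 1: O rot3 at col 0 lands with bottom-row=0; cleared 0 line(s) (total 0); column heights now [2 2 0 0 0], max=2
Drop 2: T rot2 at col 1 lands with bottom-row=1; cleared 0 line(s) (total 0); column heights now [2 3 3 3 0], max=3
Drop 3: T rot1 at col 2 lands with bottom-row=3; cleared 0 line(s) (total 0); column heights now [2 3 6 5 0], max=6
Drop 4: Z rot1 at col 0 lands with bottom-row=2; cleared 0 line(s) (total 0); column heights now [4 5 6 5 0], max=6
Test piece J rot2 at col 0 (width 3): heights before test = [4 5 6 5 0]; fits = False

Answer: no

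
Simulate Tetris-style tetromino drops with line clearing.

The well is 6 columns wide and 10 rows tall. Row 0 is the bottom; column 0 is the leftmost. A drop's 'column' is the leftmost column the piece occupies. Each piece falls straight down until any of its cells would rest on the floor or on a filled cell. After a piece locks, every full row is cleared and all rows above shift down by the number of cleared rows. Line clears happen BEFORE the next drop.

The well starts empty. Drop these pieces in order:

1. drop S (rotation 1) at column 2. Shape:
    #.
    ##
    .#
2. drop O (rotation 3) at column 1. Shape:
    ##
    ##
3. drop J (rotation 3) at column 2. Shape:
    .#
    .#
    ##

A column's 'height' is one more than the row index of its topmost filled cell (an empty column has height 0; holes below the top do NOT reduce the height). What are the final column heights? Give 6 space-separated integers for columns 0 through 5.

Answer: 0 5 6 8 0 0

Derivation:
Drop 1: S rot1 at col 2 lands with bottom-row=0; cleared 0 line(s) (total 0); column heights now [0 0 3 2 0 0], max=3
Drop 2: O rot3 at col 1 lands with bottom-row=3; cleared 0 line(s) (total 0); column heights now [0 5 5 2 0 0], max=5
Drop 3: J rot3 at col 2 lands with bottom-row=5; cleared 0 line(s) (total 0); column heights now [0 5 6 8 0 0], max=8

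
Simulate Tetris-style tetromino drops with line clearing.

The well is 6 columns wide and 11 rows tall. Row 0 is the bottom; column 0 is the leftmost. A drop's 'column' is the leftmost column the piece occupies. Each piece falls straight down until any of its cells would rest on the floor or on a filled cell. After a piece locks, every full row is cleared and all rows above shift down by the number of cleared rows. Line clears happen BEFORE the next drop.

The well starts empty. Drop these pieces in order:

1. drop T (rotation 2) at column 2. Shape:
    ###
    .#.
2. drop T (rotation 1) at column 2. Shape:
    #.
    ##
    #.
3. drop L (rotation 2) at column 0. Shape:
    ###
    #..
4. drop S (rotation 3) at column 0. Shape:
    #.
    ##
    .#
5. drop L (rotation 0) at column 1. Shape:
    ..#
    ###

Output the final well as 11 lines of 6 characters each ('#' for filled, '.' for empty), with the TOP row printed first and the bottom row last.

Answer: ......
...#..
####..
##....
.#....
###...
#.#...
..##..
..#...
..###.
...#..

Derivation:
Drop 1: T rot2 at col 2 lands with bottom-row=0; cleared 0 line(s) (total 0); column heights now [0 0 2 2 2 0], max=2
Drop 2: T rot1 at col 2 lands with bottom-row=2; cleared 0 line(s) (total 0); column heights now [0 0 5 4 2 0], max=5
Drop 3: L rot2 at col 0 lands with bottom-row=4; cleared 0 line(s) (total 0); column heights now [6 6 6 4 2 0], max=6
Drop 4: S rot3 at col 0 lands with bottom-row=6; cleared 0 line(s) (total 0); column heights now [9 8 6 4 2 0], max=9
Drop 5: L rot0 at col 1 lands with bottom-row=8; cleared 0 line(s) (total 0); column heights now [9 9 9 10 2 0], max=10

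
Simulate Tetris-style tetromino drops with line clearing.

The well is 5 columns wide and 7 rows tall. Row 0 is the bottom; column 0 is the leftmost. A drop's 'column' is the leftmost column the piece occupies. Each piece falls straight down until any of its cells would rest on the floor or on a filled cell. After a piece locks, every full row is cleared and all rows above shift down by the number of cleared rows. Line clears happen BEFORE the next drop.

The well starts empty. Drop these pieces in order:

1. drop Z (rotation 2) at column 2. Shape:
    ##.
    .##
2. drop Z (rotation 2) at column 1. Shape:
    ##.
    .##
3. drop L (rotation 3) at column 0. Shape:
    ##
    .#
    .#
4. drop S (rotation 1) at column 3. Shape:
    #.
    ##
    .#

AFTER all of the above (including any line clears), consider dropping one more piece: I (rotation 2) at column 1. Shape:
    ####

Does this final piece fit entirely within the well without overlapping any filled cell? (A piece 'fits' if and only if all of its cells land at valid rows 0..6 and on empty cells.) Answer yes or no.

Answer: no

Derivation:
Drop 1: Z rot2 at col 2 lands with bottom-row=0; cleared 0 line(s) (total 0); column heights now [0 0 2 2 1], max=2
Drop 2: Z rot2 at col 1 lands with bottom-row=2; cleared 0 line(s) (total 0); column heights now [0 4 4 3 1], max=4
Drop 3: L rot3 at col 0 lands with bottom-row=4; cleared 0 line(s) (total 0); column heights now [7 7 4 3 1], max=7
Drop 4: S rot1 at col 3 lands with bottom-row=2; cleared 0 line(s) (total 0); column heights now [7 7 4 5 4], max=7
Test piece I rot2 at col 1 (width 4): heights before test = [7 7 4 5 4]; fits = False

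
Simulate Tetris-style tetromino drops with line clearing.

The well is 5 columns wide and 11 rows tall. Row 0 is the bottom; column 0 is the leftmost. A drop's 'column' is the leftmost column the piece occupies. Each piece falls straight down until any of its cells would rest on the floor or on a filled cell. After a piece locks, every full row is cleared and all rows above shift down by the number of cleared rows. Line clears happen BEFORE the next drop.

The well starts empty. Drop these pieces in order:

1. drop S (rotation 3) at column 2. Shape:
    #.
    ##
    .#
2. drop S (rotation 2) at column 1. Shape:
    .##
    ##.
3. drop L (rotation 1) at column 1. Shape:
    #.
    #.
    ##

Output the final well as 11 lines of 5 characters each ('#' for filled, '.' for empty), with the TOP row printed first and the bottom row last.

Answer: .....
.....
.....
.#...
.#...
.##..
..##.
.##..
..#..
..##.
...#.

Derivation:
Drop 1: S rot3 at col 2 lands with bottom-row=0; cleared 0 line(s) (total 0); column heights now [0 0 3 2 0], max=3
Drop 2: S rot2 at col 1 lands with bottom-row=3; cleared 0 line(s) (total 0); column heights now [0 4 5 5 0], max=5
Drop 3: L rot1 at col 1 lands with bottom-row=5; cleared 0 line(s) (total 0); column heights now [0 8 6 5 0], max=8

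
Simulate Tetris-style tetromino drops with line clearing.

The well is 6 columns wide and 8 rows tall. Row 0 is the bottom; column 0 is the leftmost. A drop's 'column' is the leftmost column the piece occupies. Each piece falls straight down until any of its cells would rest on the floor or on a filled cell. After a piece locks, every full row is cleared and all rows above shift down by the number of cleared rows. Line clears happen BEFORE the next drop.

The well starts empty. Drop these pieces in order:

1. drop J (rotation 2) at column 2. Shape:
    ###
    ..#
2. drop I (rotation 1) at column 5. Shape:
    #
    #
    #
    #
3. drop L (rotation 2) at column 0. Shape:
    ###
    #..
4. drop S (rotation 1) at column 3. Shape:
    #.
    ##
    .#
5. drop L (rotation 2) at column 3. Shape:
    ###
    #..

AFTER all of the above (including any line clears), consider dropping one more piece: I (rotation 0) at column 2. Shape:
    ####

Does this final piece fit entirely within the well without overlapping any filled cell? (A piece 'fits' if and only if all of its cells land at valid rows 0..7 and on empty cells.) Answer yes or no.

Drop 1: J rot2 at col 2 lands with bottom-row=0; cleared 0 line(s) (total 0); column heights now [0 0 2 2 2 0], max=2
Drop 2: I rot1 at col 5 lands with bottom-row=0; cleared 0 line(s) (total 0); column heights now [0 0 2 2 2 4], max=4
Drop 3: L rot2 at col 0 lands with bottom-row=1; cleared 0 line(s) (total 0); column heights now [3 3 3 2 2 4], max=4
Drop 4: S rot1 at col 3 lands with bottom-row=2; cleared 0 line(s) (total 0); column heights now [3 3 3 5 4 4], max=5
Drop 5: L rot2 at col 3 lands with bottom-row=5; cleared 0 line(s) (total 0); column heights now [3 3 3 7 7 7], max=7
Test piece I rot0 at col 2 (width 4): heights before test = [3 3 3 7 7 7]; fits = True

Answer: yes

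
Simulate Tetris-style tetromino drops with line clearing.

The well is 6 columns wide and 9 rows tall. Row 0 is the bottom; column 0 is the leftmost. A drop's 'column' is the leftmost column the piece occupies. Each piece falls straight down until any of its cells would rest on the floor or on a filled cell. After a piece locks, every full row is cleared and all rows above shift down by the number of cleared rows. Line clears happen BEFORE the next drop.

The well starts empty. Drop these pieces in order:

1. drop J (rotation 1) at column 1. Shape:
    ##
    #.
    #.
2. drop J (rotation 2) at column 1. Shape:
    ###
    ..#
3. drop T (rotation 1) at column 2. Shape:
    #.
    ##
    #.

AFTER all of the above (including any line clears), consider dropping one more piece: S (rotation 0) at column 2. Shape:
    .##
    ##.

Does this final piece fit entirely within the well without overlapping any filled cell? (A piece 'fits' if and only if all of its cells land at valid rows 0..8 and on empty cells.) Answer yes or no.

Answer: yes

Derivation:
Drop 1: J rot1 at col 1 lands with bottom-row=0; cleared 0 line(s) (total 0); column heights now [0 3 3 0 0 0], max=3
Drop 2: J rot2 at col 1 lands with bottom-row=2; cleared 0 line(s) (total 0); column heights now [0 4 4 4 0 0], max=4
Drop 3: T rot1 at col 2 lands with bottom-row=4; cleared 0 line(s) (total 0); column heights now [0 4 7 6 0 0], max=7
Test piece S rot0 at col 2 (width 3): heights before test = [0 4 7 6 0 0]; fits = True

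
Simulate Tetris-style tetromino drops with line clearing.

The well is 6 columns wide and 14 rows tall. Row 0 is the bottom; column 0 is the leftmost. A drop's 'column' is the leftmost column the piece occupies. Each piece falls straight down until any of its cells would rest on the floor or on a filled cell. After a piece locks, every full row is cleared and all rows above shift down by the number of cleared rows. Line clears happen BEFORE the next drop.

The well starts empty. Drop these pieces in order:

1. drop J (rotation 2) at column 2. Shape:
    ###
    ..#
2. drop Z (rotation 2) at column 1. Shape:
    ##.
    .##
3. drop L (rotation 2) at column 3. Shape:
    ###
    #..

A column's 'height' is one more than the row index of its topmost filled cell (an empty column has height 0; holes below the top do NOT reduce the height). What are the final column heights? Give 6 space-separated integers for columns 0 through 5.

Drop 1: J rot2 at col 2 lands with bottom-row=0; cleared 0 line(s) (total 0); column heights now [0 0 2 2 2 0], max=2
Drop 2: Z rot2 at col 1 lands with bottom-row=2; cleared 0 line(s) (total 0); column heights now [0 4 4 3 2 0], max=4
Drop 3: L rot2 at col 3 lands with bottom-row=3; cleared 0 line(s) (total 0); column heights now [0 4 4 5 5 5], max=5

Answer: 0 4 4 5 5 5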